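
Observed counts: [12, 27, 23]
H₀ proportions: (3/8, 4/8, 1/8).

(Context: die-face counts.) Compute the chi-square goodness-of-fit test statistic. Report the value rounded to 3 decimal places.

n = 62; E_i = n·p_i = [23.25, 31.00, 7.75]
χ² = (12−23.25)²/23.25 + (27−31.00)²/31.00 + (23−7.75)²/7.75 = 35.9677
df = 2

test statistic = 35.968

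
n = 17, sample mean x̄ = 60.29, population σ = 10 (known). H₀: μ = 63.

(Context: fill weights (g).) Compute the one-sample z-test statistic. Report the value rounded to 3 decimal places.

SE = σ/√n = 10/√17 = 2.4254
z = (x̄−μ₀)/SE = (60.29−63)/2.4254 = -1.1174

test statistic = -1.117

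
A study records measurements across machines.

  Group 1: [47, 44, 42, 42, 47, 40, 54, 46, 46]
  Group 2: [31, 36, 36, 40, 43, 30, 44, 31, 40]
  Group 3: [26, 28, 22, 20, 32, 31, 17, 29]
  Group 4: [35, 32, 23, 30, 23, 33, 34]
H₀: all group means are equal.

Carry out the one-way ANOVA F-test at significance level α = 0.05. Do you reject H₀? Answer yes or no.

reject H₀: yes

Group means [45.33, 36.78, 25.62, 30.00], grand mean 34.970
SSB = Σnᵢ(x̄ᵢ−x̄)² = 1867.539; SSW = ΣΣ(x−x̄ᵢ)² = 717.431
MSB = 1867.539/3 = 622.5130; MSW = 717.431/29 = 24.7390
F = MSB/MSW = 25.1632
df = (3, 29)
p-value (upper-tail) = 0.00000
At α=0.05: p < α → reject H₀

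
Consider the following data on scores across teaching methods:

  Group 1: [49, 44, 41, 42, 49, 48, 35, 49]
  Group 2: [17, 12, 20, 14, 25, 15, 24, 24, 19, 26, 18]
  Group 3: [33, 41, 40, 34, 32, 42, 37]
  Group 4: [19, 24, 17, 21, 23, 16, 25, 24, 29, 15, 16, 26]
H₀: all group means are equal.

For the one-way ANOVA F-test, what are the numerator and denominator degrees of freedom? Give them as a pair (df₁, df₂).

k = 4 groups, N = 38 total
df = (k−1, N−k) = (4−1, 38−4) = (3, 34)

degrees of freedom = [3, 34]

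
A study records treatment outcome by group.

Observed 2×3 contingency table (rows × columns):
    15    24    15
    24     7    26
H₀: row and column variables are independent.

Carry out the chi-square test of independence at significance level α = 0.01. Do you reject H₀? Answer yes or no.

Row totals [54, 57], col totals [39, 31, 41], n=111
χ² = (15−18.97)²/18.97 + (24−15.08)²/15.08 + (15−19.95)²/19.95 + (24−20.03)²/20.03 + (7−15.92)²/15.92 + (26−21.05)²/21.05 = 14.2801
df = 2
p-value (upper-tail) = 0.00079
At α=0.01: p < α → reject H₀

reject H₀: yes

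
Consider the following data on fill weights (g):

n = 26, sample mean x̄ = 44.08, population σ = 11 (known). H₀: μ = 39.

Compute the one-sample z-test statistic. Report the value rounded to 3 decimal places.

test statistic = 2.355

SE = σ/√n = 11/√26 = 2.1573
z = (x̄−μ₀)/SE = (44.08−39)/2.1573 = 2.3548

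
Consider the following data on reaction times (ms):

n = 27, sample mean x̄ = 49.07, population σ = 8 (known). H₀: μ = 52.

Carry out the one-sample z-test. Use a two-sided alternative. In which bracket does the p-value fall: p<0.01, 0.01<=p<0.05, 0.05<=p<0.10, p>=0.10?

SE = σ/√n = 8/√27 = 1.5396
z = (x̄−μ₀)/SE = (49.07−52)/1.5396 = -1.9031
p-value (two-sided) = 0.05703
→ bracket: 0.05<=p<0.10

p-value bracket: 0.05<=p<0.10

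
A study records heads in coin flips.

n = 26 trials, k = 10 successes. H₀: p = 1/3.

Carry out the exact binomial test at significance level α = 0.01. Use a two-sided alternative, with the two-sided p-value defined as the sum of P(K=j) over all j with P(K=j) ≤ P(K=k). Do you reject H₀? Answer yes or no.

Exact binomial: n=26, k=10, p₀=1/3=0.3333
P(X=j) = C(n,j)·p₀^j·(1−p₀)^(n−j); p = Σ P(X=j) over j with P(X=j) ≤ P(X=10)
p-value (two-sided) = 0.67776
At α=0.01: p ≥ α → fail to reject H₀

reject H₀: no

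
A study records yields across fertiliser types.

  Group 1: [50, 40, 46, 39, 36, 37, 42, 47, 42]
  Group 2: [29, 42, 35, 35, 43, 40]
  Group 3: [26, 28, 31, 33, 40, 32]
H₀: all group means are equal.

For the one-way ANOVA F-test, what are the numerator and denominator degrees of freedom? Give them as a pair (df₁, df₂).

degrees of freedom = [2, 18]

k = 3 groups, N = 21 total
df = (k−1, N−k) = (3−1, 21−3) = (2, 18)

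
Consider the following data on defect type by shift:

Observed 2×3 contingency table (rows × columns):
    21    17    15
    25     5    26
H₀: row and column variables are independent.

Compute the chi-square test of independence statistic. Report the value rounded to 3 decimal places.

test statistic = 9.769

Row totals [53, 56], col totals [46, 22, 41], n=109
χ² = (21−22.37)²/22.37 + (17−10.70)²/10.70 + (15−19.94)²/19.94 + (25−23.63)²/23.63 + (5−11.30)²/11.30 + (26−21.06)²/21.06 = 9.7693
df = 2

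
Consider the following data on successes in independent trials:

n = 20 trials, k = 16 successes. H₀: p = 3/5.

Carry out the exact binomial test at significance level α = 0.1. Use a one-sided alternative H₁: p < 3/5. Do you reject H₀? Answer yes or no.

reject H₀: no

Exact binomial: n=20, k=16, p₀=3/5=0.6000
P(X≤16) from Σ C(n,i)·p₀^i·(1−p₀)^(n−i)
p-value (one-sided, H₁ less) = 0.98404
At α=0.1: p ≥ α → fail to reject H₀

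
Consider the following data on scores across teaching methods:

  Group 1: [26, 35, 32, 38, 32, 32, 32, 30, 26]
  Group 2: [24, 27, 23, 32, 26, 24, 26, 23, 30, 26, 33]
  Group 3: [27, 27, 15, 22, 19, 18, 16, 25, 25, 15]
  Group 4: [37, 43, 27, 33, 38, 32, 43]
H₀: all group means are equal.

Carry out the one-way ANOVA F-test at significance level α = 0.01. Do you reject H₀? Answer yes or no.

Group means [31.44, 26.73, 20.90, 36.14], grand mean 28.081
SSB = Σnᵢ(x̄ᵢ−x̄)² = 1092.596; SSW = ΣΣ(x−x̄ᵢ)² = 664.161
MSB = 1092.596/3 = 364.1985; MSW = 664.161/33 = 20.1261
F = MSB/MSW = 18.0958
df = (3, 33)
p-value (upper-tail) = 0.00000
At α=0.01: p < α → reject H₀

reject H₀: yes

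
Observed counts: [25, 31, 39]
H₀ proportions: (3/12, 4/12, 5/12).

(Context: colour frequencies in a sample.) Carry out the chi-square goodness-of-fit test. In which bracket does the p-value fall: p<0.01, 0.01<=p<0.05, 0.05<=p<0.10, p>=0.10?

p-value bracket: p>=0.10

n = 95; E_i = n·p_i = [23.75, 31.67, 39.58]
χ² = (25−23.75)²/23.75 + (31−31.67)²/31.67 + (39−39.58)²/39.58 = 0.0884
df = 2
p-value (upper-tail) = 0.95675
→ bracket: p>=0.10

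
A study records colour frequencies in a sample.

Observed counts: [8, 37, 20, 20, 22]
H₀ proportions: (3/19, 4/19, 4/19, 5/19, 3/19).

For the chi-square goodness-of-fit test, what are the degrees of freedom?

df = k − 1 = 5 − 1 = 4

degrees of freedom = 4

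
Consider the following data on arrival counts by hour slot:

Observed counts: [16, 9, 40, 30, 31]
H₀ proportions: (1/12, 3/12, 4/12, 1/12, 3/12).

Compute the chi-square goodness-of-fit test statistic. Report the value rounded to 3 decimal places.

n = 126; E_i = n·p_i = [10.50, 31.50, 42.00, 10.50, 31.50]
χ² = (16−10.50)²/10.50 + (9−31.50)²/31.50 + (40−42.00)²/42.00 + (30−10.50)²/10.50 + (31−31.50)²/31.50 = 55.2698
df = 4

test statistic = 55.270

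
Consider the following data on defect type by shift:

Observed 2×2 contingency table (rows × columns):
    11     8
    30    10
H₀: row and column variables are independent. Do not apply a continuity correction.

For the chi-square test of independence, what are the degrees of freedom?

degrees of freedom = 1

df = (r−1)(c−1) = (2−1)·(2−1) = 1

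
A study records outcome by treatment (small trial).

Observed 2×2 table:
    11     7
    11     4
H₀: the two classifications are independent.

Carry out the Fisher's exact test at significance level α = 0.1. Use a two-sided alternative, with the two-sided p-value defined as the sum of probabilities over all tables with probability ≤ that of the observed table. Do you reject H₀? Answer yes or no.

Margins: r₁=18, r₂=15, c₁=22, c₂=11, n=33
p_obs = C(18,11)·C(15,11)/C(33,22); sum pmf over tables with pmf ≤ p_obs
p-value (two-sided) = 0.71195
At α=0.1: p ≥ α → fail to reject H₀

reject H₀: no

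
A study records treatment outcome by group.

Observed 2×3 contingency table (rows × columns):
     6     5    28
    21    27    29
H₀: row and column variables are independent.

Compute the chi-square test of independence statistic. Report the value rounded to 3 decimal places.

test statistic = 12.353

Row totals [39, 77], col totals [27, 32, 57], n=116
χ² = (6−9.08)²/9.08 + (5−10.76)²/10.76 + (28−19.16)²/19.16 + (21−17.92)²/17.92 + (27−21.24)²/21.24 + (29−37.84)²/37.84 = 12.3533
df = 2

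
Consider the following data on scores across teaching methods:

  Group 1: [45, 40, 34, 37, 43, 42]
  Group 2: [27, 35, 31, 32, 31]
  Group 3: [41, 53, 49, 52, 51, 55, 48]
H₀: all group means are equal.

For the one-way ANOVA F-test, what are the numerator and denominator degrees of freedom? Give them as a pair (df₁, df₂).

degrees of freedom = [2, 15]

k = 3 groups, N = 18 total
df = (k−1, N−k) = (3−1, 18−3) = (2, 15)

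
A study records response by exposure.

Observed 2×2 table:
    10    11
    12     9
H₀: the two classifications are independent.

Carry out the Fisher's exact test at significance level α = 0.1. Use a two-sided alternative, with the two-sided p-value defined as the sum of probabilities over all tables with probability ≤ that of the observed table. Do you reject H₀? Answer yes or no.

reject H₀: no

Margins: r₁=21, r₂=21, c₁=22, c₂=20, n=42
p_obs = C(21,10)·C(21,12)/C(42,22); sum pmf over tables with pmf ≤ p_obs
p-value (two-sided) = 0.75786
At α=0.1: p ≥ α → fail to reject H₀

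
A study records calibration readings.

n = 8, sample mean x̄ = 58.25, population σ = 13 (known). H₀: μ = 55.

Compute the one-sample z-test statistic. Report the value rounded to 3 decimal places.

test statistic = 0.707

SE = σ/√n = 13/√8 = 4.5962
z = (x̄−μ₀)/SE = (58.25−55)/4.5962 = 0.7071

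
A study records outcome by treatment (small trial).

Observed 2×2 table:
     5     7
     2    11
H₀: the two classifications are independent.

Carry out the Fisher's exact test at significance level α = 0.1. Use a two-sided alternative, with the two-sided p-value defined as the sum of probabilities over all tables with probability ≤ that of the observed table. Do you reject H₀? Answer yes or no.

Margins: r₁=12, r₂=13, c₁=7, c₂=18, n=25
p_obs = C(12,5)·C(13,2)/C(25,7); sum pmf over tables with pmf ≤ p_obs
p-value (two-sided) = 0.20156
At α=0.1: p ≥ α → fail to reject H₀

reject H₀: no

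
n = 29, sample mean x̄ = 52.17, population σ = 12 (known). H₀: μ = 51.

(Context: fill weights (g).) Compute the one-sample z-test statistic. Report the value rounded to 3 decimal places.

test statistic = 0.525

SE = σ/√n = 12/√29 = 2.2283
z = (x̄−μ₀)/SE = (52.17−51)/2.2283 = 0.5251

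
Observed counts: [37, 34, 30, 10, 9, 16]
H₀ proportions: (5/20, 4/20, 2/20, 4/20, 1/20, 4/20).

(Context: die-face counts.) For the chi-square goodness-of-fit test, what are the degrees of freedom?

degrees of freedom = 5

df = k − 1 = 6 − 1 = 5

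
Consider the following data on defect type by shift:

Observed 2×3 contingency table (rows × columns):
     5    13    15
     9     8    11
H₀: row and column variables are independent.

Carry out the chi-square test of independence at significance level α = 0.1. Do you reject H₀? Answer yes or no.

reject H₀: no

Row totals [33, 28], col totals [14, 21, 26], n=61
χ² = (5−7.57)²/7.57 + (13−11.36)²/11.36 + (15−14.07)²/14.07 + (9−6.43)²/6.43 + (8−9.64)²/9.64 + (11−11.93)²/11.93 = 2.5561
df = 2
p-value (upper-tail) = 0.27859
At α=0.1: p ≥ α → fail to reject H₀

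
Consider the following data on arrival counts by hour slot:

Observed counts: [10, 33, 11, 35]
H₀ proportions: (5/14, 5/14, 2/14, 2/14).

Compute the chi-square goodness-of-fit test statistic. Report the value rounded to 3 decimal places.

test statistic = 54.272

n = 89; E_i = n·p_i = [31.79, 31.79, 12.71, 12.71]
χ² = (10−31.79)²/31.79 + (33−31.79)²/31.79 + (11−12.71)²/12.71 + (35−12.71)²/12.71 = 54.2719
df = 3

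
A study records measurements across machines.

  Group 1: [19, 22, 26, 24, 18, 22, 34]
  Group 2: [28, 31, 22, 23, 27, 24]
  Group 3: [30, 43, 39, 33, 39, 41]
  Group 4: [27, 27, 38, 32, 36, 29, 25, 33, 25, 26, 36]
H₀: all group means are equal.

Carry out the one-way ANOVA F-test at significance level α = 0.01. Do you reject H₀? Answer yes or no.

Group means [23.57, 25.83, 37.50, 30.36], grand mean 29.300
SSB = Σnᵢ(x̄ᵢ−x̄)² = 717.707; SSW = ΣΣ(x−x̄ᵢ)² = 586.593
MSB = 717.707/3 = 239.2356; MSW = 586.593/26 = 22.5613
F = MSB/MSW = 10.6038
df = (3, 26)
p-value (upper-tail) = 0.00010
At α=0.01: p < α → reject H₀

reject H₀: yes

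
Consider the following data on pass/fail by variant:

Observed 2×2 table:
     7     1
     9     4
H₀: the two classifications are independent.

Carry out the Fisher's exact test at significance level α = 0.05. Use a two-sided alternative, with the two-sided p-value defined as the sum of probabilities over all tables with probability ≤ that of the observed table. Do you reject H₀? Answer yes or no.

reject H₀: no

Margins: r₁=8, r₂=13, c₁=16, c₂=5, n=21
p_obs = C(8,7)·C(13,9)/C(21,16); sum pmf over tables with pmf ≤ p_obs
p-value (two-sided) = 0.60647
At α=0.05: p ≥ α → fail to reject H₀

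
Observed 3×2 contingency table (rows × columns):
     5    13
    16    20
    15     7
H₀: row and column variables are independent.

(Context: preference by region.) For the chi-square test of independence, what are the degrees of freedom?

degrees of freedom = 2

df = (r−1)(c−1) = (3−1)·(2−1) = 2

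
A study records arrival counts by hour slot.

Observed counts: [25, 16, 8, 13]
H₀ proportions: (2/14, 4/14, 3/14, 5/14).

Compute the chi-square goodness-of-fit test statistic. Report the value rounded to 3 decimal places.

n = 62; E_i = n·p_i = [8.86, 17.71, 13.29, 22.14]
χ² = (25−8.86)²/8.86 + (16−17.71)²/17.71 + (8−13.29)²/13.29 + (13−22.14)²/22.14 = 35.4656
df = 3

test statistic = 35.466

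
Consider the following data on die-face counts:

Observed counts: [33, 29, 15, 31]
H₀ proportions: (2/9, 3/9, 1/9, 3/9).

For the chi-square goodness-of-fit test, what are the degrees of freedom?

degrees of freedom = 3

df = k − 1 = 4 − 1 = 3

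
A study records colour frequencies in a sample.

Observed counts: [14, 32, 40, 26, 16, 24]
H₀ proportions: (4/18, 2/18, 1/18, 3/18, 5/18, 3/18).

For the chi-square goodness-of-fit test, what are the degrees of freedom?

degrees of freedom = 5

df = k − 1 = 6 − 1 = 5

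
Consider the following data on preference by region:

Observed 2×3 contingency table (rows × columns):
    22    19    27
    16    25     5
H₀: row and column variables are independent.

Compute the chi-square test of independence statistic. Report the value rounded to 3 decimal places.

Row totals [68, 46], col totals [38, 44, 32], n=114
χ² = (22−22.67)²/22.67 + (19−26.25)²/26.25 + (27−19.09)²/19.09 + (16−15.33)²/15.33 + (25−17.75)²/17.75 + (5−12.91)²/12.91 = 13.1341
df = 2

test statistic = 13.134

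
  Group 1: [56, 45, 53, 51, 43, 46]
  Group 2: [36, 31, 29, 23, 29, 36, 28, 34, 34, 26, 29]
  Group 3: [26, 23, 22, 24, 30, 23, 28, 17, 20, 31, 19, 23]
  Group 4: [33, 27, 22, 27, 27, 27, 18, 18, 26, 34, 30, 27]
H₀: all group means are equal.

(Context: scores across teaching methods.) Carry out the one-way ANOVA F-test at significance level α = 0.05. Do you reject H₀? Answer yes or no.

Group means [49.00, 30.45, 23.83, 26.33], grand mean 30.024
SSB = Σnᵢ(x̄ᵢ−x̄)² = 2785.915; SSW = ΣΣ(x−x̄ᵢ)² = 783.061
MSB = 2785.915/3 = 928.6383; MSW = 783.061/37 = 21.1638
F = MSB/MSW = 43.8786
df = (3, 37)
p-value (upper-tail) = 0.00000
At α=0.05: p < α → reject H₀

reject H₀: yes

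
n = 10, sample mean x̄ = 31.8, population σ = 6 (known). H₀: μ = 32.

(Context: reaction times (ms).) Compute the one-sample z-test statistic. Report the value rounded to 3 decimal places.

test statistic = -0.105

SE = σ/√n = 6/√10 = 1.8974
z = (x̄−μ₀)/SE = (31.8−32)/1.8974 = -0.1054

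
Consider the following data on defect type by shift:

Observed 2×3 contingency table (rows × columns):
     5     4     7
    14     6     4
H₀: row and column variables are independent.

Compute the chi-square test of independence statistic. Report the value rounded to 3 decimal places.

Row totals [16, 24], col totals [19, 10, 11], n=40
χ² = (5−7.60)²/7.60 + (4−4.00)²/4.00 + (7−4.40)²/4.40 + (14−11.40)²/11.40 + (6−6.00)²/6.00 + (4−6.60)²/6.60 = 4.0431
df = 2

test statistic = 4.043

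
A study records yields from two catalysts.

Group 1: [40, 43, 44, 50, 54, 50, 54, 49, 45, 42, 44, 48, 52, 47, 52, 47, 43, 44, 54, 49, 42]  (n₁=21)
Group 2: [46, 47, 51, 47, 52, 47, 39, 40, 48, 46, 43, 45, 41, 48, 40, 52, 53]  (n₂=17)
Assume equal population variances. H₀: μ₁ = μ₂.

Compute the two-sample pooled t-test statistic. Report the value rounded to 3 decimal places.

x̄₁=47.286, s₁=4.383, n₁=21
x̄₂=46.176, s₂=4.419, n₂=17
s_p² = [20·4.383² + 16·4.419²]/36 = 19.3543
SE = √(s_p²·(1/21+1/17)) = 1.4353
t = (47.286−46.176)/1.4353 = 0.7728
df = 36

test statistic = 0.773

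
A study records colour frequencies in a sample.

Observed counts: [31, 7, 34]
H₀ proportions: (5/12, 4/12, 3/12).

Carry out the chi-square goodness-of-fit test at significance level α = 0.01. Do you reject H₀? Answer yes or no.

n = 72; E_i = n·p_i = [30.00, 24.00, 18.00]
χ² = (31−30.00)²/30.00 + (7−24.00)²/24.00 + (34−18.00)²/18.00 = 26.2972
df = 2
p-value (upper-tail) = 0.00000
At α=0.01: p < α → reject H₀

reject H₀: yes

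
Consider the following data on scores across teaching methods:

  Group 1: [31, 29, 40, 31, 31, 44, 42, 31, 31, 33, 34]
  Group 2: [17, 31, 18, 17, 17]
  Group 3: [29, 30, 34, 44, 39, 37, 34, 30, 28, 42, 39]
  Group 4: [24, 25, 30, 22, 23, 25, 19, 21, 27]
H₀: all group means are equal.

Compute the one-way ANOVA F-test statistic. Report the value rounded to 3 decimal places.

Group means [34.27, 20.00, 35.09, 24.00], grand mean 29.972
SSB = Σnᵢ(x̄ᵢ−x̄)² = 1309.881; SSW = ΣΣ(x−x̄ᵢ)² = 811.091
MSB = 1309.881/3 = 436.6271; MSW = 811.091/32 = 25.3466
F = MSB/MSW = 17.2263
df = (3, 32)

test statistic = 17.226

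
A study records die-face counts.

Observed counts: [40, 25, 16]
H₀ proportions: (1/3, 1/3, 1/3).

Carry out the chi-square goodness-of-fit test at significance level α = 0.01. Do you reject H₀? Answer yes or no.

n = 81; E_i = n·p_i = [27.00, 27.00, 27.00]
χ² = (40−27.00)²/27.00 + (25−27.00)²/27.00 + (16−27.00)²/27.00 = 10.8889
df = 2
p-value (upper-tail) = 0.00432
At α=0.01: p < α → reject H₀

reject H₀: yes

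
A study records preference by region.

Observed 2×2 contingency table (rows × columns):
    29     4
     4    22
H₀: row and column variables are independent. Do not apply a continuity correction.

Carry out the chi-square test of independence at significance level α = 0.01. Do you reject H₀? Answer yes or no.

Row totals [33, 26], col totals [33, 26], n=59
χ² = (29−18.46)²/18.46 + (4−14.54)²/14.54 + (4−14.54)²/14.54 + (22−11.46)²/11.46 = 31.0069
df = 1
p-value (upper-tail) = 0.00000
At α=0.01: p < α → reject H₀

reject H₀: yes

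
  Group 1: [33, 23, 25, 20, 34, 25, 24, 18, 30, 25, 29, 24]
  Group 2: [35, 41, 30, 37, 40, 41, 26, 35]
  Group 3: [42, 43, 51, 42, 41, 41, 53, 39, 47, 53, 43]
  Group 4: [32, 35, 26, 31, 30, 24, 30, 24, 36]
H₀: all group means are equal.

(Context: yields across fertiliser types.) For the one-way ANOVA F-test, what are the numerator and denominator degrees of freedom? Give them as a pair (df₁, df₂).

k = 4 groups, N = 40 total
df = (k−1, N−k) = (4−1, 40−4) = (3, 36)

degrees of freedom = [3, 36]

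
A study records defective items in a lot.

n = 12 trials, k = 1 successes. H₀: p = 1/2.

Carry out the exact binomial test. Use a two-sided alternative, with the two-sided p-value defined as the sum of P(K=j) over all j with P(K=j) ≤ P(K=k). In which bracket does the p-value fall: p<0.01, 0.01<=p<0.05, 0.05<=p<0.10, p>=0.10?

p-value bracket: p<0.01

Exact binomial: n=12, k=1, p₀=1/2=0.5000
P(X=j) = C(n,j)·p₀^j·(1−p₀)^(n−j); p = Σ P(X=j) over j with P(X=j) ≤ P(X=1)
p-value (two-sided) = 0.00635
→ bracket: p<0.01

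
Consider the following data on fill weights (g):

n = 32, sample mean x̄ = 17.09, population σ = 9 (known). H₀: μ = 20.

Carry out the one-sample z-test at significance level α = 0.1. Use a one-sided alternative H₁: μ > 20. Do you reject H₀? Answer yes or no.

reject H₀: no

SE = σ/√n = 9/√32 = 1.5910
z = (x̄−μ₀)/SE = (17.09−20)/1.5910 = -1.8290
p-value (one-sided, H₁ greater) = 0.96630
At α=0.1: p ≥ α → fail to reject H₀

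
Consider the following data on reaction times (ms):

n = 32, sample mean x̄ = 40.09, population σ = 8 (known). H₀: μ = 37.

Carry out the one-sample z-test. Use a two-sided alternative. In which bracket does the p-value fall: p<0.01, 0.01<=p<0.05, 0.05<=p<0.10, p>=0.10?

SE = σ/√n = 8/√32 = 1.4142
z = (x̄−μ₀)/SE = (40.09−37)/1.4142 = 2.1850
p-value (two-sided) = 0.02889
→ bracket: 0.01<=p<0.05

p-value bracket: 0.01<=p<0.05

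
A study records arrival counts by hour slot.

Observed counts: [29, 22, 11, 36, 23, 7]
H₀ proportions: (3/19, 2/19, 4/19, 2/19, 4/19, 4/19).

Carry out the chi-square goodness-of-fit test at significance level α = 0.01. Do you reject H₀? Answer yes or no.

reject H₀: yes

n = 128; E_i = n·p_i = [20.21, 13.47, 26.95, 13.47, 26.95, 26.95]
χ² = (29−20.21)²/20.21 + (22−13.47)²/13.47 + (11−26.95)²/26.95 + (36−13.47)²/13.47 + (23−26.95)²/26.95 + (7−26.95)²/26.95 = 71.6608
df = 5
p-value (upper-tail) = 0.00000
At α=0.01: p < α → reject H₀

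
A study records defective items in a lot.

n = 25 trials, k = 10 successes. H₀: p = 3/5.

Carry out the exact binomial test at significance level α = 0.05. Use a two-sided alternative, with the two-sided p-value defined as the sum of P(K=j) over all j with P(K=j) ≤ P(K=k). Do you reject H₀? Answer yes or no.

reject H₀: no

Exact binomial: n=25, k=10, p₀=3/5=0.6000
P(X=j) = C(n,j)·p₀^j·(1−p₀)^(n−j); p = Σ P(X=j) over j with P(X=j) ≤ P(X=10)
p-value (two-sided) = 0.06375
At α=0.05: p ≥ α → fail to reject H₀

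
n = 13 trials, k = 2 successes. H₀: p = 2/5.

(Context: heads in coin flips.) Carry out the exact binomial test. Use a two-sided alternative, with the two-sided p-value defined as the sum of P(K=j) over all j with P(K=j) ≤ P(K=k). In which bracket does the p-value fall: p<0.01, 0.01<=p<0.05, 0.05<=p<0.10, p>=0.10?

p-value bracket: 0.05<=p<0.10

Exact binomial: n=13, k=2, p₀=2/5=0.4000
P(X=j) = C(n,j)·p₀^j·(1−p₀)^(n−j); p = Σ P(X=j) over j with P(X=j) ≤ P(X=2)
p-value (two-sided) = 0.08999
→ bracket: 0.05<=p<0.10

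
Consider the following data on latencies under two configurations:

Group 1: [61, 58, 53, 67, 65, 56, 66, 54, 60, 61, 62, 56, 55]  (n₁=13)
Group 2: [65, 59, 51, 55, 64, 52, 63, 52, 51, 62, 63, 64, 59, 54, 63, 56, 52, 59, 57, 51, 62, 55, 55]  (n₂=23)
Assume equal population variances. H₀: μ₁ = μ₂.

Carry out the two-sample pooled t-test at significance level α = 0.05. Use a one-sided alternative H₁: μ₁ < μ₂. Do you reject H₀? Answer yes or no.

x̄₁=59.538, s₁=4.648, n₁=13
x̄₂=57.565, s₂=4.907, n₂=23
s_p² = [12·4.648² + 22·4.907²]/34 = 23.2024
SE = √(s_p²·(1/13+1/23)) = 1.6714
t = (59.538−57.565)/1.6714 = 1.1806
df = 34
p-value (one-sided, H₁ less) = 0.87702
At α=0.05: p ≥ α → fail to reject H₀

reject H₀: no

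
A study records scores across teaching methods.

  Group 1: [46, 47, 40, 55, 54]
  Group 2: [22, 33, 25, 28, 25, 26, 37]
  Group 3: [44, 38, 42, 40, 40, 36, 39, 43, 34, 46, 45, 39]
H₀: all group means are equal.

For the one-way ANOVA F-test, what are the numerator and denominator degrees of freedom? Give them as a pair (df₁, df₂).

degrees of freedom = [2, 21]

k = 3 groups, N = 24 total
df = (k−1, N−k) = (3−1, 24−3) = (2, 21)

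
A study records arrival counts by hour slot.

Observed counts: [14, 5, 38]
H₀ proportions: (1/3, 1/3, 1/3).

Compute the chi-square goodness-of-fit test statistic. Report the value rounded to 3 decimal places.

test statistic = 30.632

n = 57; E_i = n·p_i = [19.00, 19.00, 19.00]
χ² = (14−19.00)²/19.00 + (5−19.00)²/19.00 + (38−19.00)²/19.00 = 30.6316
df = 2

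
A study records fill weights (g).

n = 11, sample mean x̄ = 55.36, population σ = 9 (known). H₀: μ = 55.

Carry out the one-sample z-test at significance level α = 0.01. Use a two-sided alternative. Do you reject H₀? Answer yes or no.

reject H₀: no

SE = σ/√n = 9/√11 = 2.7136
z = (x̄−μ₀)/SE = (55.36−55)/2.7136 = 0.1327
p-value (two-sided) = 0.89446
At α=0.01: p ≥ α → fail to reject H₀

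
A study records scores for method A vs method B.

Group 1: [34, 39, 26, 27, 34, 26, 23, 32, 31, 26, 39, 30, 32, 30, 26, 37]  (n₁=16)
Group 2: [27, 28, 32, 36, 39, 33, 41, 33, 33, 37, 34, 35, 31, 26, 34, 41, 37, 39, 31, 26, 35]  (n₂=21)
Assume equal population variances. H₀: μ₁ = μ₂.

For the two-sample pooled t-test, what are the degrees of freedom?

degrees of freedom = 35

df = n₁ + n₂ − 2 = 16 + 21 − 2 = 35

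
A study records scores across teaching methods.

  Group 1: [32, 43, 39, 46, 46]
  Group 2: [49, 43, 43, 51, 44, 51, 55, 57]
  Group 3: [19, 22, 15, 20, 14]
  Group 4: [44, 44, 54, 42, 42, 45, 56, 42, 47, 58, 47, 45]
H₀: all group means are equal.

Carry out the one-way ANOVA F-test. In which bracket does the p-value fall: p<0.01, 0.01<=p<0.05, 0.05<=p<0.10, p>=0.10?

Group means [41.20, 49.12, 18.00, 47.17], grand mean 41.833
SSB = Σnᵢ(x̄ᵢ−x̄)² = 3608.825; SSW = ΣΣ(x−x̄ᵢ)² = 741.342
MSB = 3608.825/3 = 1202.9417; MSW = 741.342/26 = 28.5131
F = MSB/MSW = 42.1890
df = (3, 26)
p-value (upper-tail) = 0.00000
→ bracket: p<0.01

p-value bracket: p<0.01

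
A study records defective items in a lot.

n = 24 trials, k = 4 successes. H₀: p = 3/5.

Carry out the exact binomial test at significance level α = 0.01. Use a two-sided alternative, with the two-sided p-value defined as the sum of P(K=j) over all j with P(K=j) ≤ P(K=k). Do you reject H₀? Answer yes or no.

reject H₀: yes

Exact binomial: n=24, k=4, p₀=3/5=0.6000
P(X=j) = C(n,j)·p₀^j·(1−p₀)^(n−j); p = Σ P(X=j) over j with P(X=j) ≤ P(X=4)
p-value (two-sided) = 0.00002
At α=0.01: p < α → reject H₀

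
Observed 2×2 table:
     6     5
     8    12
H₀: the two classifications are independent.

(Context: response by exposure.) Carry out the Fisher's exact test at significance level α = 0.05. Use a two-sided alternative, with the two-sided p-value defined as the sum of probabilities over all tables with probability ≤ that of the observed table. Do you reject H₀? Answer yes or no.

Margins: r₁=11, r₂=20, c₁=14, c₂=17, n=31
p_obs = C(11,6)·C(20,8)/C(31,14); sum pmf over tables with pmf ≤ p_obs
p-value (two-sided) = 0.47747
At α=0.05: p ≥ α → fail to reject H₀

reject H₀: no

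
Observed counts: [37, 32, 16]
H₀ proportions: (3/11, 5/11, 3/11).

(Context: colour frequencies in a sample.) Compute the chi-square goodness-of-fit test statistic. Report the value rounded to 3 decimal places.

n = 85; E_i = n·p_i = [23.18, 38.64, 23.18]
χ² = (37−23.18)²/23.18 + (32−38.64)²/38.64 + (16−23.18)²/23.18 = 11.6016
df = 2

test statistic = 11.602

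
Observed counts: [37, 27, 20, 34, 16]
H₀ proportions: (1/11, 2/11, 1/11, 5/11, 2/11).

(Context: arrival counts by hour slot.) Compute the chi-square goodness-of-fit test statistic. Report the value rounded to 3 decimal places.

n = 134; E_i = n·p_i = [12.18, 24.36, 12.18, 60.91, 24.36]
χ² = (37−12.18)²/12.18 + (27−24.36)²/24.36 + (20−12.18)²/12.18 + (34−60.91)²/60.91 + (16−24.36)²/24.36 = 70.6246
df = 4

test statistic = 70.625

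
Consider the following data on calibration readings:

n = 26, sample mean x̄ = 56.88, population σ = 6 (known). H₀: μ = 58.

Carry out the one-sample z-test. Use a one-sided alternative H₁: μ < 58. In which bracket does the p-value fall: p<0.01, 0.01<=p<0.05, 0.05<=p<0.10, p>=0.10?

SE = σ/√n = 6/√26 = 1.1767
z = (x̄−μ₀)/SE = (56.88−58)/1.1767 = -0.9518
p-value (one-sided, H₁ less) = 0.17059
→ bracket: p>=0.10

p-value bracket: p>=0.10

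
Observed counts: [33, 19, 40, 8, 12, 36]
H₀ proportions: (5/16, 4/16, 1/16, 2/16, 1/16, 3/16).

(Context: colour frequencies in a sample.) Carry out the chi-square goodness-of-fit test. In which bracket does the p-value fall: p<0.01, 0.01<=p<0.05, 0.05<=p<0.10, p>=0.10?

p-value bracket: p<0.01

n = 148; E_i = n·p_i = [46.25, 37.00, 9.25, 18.50, 9.25, 27.75]
χ² = (33−46.25)²/46.25 + (19−37.00)²/37.00 + (40−9.25)²/9.25 + (8−18.50)²/18.50 + (12−9.25)²/9.25 + (36−27.75)²/27.75 = 124.0054
df = 5
p-value (upper-tail) = 0.00000
→ bracket: p<0.01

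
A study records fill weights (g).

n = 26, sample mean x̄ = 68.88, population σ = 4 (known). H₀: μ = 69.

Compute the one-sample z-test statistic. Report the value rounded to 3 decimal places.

test statistic = -0.153

SE = σ/√n = 4/√26 = 0.7845
z = (x̄−μ₀)/SE = (68.88−69)/0.7845 = -0.1530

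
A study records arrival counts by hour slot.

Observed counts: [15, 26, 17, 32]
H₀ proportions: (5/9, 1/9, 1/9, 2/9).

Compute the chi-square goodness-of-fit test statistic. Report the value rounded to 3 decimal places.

n = 90; E_i = n·p_i = [50.00, 10.00, 10.00, 20.00]
χ² = (15−50.00)²/50.00 + (26−10.00)²/10.00 + (17−10.00)²/10.00 + (32−20.00)²/20.00 = 62.2000
df = 3

test statistic = 62.200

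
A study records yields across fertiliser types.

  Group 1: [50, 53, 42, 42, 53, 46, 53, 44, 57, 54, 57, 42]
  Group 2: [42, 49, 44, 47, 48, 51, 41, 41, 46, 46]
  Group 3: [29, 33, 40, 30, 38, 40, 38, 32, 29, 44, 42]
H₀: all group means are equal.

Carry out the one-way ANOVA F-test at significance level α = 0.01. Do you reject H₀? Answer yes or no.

Group means [49.42, 45.50, 35.91], grand mean 43.727
SSB = Σnᵢ(x̄ᵢ−x̄)² = 1092.220; SSW = ΣΣ(x−x̄ᵢ)² = 786.326
MSB = 1092.220/2 = 546.1098; MSW = 786.326/30 = 26.2109
F = MSB/MSW = 20.8353
df = (2, 30)
p-value (upper-tail) = 0.00000
At α=0.01: p < α → reject H₀

reject H₀: yes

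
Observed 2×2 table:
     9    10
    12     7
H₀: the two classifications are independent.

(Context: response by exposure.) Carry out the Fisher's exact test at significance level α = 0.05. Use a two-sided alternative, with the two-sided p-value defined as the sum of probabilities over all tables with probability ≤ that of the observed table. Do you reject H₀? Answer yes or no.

reject H₀: no

Margins: r₁=19, r₂=19, c₁=21, c₂=17, n=38
p_obs = C(19,9)·C(19,12)/C(38,21); sum pmf over tables with pmf ≤ p_obs
p-value (two-sided) = 0.51481
At α=0.05: p ≥ α → fail to reject H₀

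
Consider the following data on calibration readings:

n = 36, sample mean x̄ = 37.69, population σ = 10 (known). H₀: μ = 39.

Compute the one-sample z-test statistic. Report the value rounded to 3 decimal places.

SE = σ/√n = 10/√36 = 1.6667
z = (x̄−μ₀)/SE = (37.69−39)/1.6667 = -0.7860

test statistic = -0.786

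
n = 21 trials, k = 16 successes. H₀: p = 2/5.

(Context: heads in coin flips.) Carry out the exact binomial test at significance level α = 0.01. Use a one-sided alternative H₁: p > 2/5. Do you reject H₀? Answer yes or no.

reject H₀: yes

Exact binomial: n=21, k=16, p₀=2/5=0.4000
P(X≥16) from Σ C(n,i)·p₀^i·(1−p₀)^(n−i)
p-value (one-sided, H₁ greater) = 0.00083
At α=0.01: p < α → reject H₀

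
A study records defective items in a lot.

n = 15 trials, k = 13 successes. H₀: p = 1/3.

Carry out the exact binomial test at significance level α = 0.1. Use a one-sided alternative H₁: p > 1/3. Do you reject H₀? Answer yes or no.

reject H₀: yes

Exact binomial: n=15, k=13, p₀=1/3=0.3333
P(X≥13) from Σ C(n,i)·p₀^i·(1−p₀)^(n−i)
p-value (one-sided, H₁ greater) = 0.00003
At α=0.1: p < α → reject H₀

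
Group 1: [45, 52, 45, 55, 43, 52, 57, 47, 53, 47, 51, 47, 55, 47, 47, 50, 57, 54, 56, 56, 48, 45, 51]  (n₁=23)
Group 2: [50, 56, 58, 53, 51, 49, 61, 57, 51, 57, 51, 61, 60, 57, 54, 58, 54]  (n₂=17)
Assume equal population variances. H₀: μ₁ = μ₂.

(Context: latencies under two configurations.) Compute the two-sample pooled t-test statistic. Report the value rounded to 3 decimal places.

test statistic = -3.541

x̄₁=50.435, s₁=4.388, n₁=23
x̄₂=55.176, s₂=3.893, n₂=17
s_p² = [22·4.388² + 16·3.893²]/38 = 17.5295
SE = √(s_p²·(1/23+1/17)) = 1.3391
t = (50.435−55.176)/1.3391 = -3.5408
df = 38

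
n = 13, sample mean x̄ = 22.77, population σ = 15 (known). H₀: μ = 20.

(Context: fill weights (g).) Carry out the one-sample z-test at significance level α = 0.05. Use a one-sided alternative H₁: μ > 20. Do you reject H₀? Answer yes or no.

SE = σ/√n = 15/√13 = 4.1603
z = (x̄−μ₀)/SE = (22.77−20)/4.1603 = 0.6658
p-value (one-sided, H₁ greater) = 0.25276
At α=0.05: p ≥ α → fail to reject H₀

reject H₀: no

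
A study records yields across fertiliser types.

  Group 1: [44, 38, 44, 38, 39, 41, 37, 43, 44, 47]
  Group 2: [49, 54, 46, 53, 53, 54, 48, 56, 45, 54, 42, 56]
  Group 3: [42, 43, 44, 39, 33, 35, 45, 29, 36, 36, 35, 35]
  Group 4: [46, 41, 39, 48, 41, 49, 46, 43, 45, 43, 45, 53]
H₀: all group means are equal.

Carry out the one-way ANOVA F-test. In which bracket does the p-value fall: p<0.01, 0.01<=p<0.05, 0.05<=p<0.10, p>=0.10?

Group means [41.50, 50.83, 37.67, 44.92], grand mean 43.826
SSB = Σnᵢ(x̄ᵢ−x̄)² = 1112.859; SSW = ΣΣ(x−x̄ᵢ)² = 775.750
MSB = 1112.859/3 = 370.9529; MSW = 775.750/42 = 18.4702
F = MSB/MSW = 20.0838
df = (3, 42)
p-value (upper-tail) = 0.00000
→ bracket: p<0.01

p-value bracket: p<0.01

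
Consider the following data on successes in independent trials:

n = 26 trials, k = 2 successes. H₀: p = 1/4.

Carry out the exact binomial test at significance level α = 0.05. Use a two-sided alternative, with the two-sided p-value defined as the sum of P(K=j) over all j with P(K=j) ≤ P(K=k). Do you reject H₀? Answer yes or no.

Exact binomial: n=26, k=2, p₀=1/4=0.2500
P(X=j) = C(n,j)·p₀^j·(1−p₀)^(n−j); p = Σ P(X=j) over j with P(X=j) ≤ P(X=2)
p-value (two-sided) = 0.04131
At α=0.05: p < α → reject H₀

reject H₀: yes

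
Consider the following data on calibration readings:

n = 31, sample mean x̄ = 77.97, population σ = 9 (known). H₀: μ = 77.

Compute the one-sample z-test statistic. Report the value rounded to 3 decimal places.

SE = σ/√n = 9/√31 = 1.6164
z = (x̄−μ₀)/SE = (77.97−77)/1.6164 = 0.6001

test statistic = 0.600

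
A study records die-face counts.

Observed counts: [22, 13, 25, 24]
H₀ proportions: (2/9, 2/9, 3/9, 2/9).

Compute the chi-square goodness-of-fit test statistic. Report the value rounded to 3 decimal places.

n = 84; E_i = n·p_i = [18.67, 18.67, 28.00, 18.67]
χ² = (22−18.67)²/18.67 + (13−18.67)²/18.67 + (25−28.00)²/28.00 + (24−18.67)²/18.67 = 4.1607
df = 3

test statistic = 4.161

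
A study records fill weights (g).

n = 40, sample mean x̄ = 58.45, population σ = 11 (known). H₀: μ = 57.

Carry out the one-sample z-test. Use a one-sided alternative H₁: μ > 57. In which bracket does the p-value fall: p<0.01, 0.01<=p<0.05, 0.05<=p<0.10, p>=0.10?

p-value bracket: p>=0.10

SE = σ/√n = 11/√40 = 1.7393
z = (x̄−μ₀)/SE = (58.45−57)/1.7393 = 0.8337
p-value (one-sided, H₁ greater) = 0.20223
→ bracket: p>=0.10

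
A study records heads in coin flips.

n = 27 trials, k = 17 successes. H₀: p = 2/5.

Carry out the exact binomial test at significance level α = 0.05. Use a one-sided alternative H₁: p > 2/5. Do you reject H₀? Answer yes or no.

Exact binomial: n=27, k=17, p₀=2/5=0.4000
P(X≥17) from Σ C(n,i)·p₀^i·(1−p₀)^(n−i)
p-value (one-sided, H₁ greater) = 0.01338
At α=0.05: p < α → reject H₀

reject H₀: yes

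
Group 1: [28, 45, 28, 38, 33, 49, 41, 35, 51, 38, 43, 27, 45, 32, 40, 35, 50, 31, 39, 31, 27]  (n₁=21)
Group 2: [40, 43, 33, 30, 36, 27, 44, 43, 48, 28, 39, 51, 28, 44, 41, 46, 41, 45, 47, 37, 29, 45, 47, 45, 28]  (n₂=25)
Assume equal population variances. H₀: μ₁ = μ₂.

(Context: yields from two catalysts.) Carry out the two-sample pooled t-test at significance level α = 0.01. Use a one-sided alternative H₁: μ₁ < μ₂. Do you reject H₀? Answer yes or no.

x̄₁=37.429, s₁=7.691, n₁=21
x̄₂=39.400, s₂=7.455, n₂=25
s_p² = [20·7.691² + 24·7.455²]/44 = 57.2078
SE = √(s_p²·(1/21+1/25)) = 2.2389
t = (37.429−39.400)/2.2389 = -0.8806
df = 44
p-value (one-sided, H₁ less) = 0.19167
At α=0.01: p ≥ α → fail to reject H₀

reject H₀: no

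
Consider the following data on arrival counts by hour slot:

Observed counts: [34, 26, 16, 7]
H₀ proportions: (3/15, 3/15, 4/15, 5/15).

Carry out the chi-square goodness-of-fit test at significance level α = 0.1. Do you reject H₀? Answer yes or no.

reject H₀: yes

n = 83; E_i = n·p_i = [16.60, 16.60, 22.13, 27.67]
χ² = (34−16.60)²/16.60 + (26−16.60)²/16.60 + (16−22.13)²/22.13 + (7−27.67)²/27.67 = 40.6988
df = 3
p-value (upper-tail) = 0.00000
At α=0.1: p < α → reject H₀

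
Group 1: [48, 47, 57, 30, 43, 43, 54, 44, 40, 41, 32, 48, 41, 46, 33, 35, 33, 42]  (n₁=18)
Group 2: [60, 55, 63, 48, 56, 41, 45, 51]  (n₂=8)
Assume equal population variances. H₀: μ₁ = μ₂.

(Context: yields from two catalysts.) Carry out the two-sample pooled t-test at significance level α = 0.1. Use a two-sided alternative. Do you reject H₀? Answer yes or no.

x̄₁=42.056, s₁=7.471, n₁=18
x̄₂=52.375, s₂=7.520, n₂=8
s_p² = [17·7.471² + 7·7.520²]/24 = 56.0341
SE = √(s_p²·(1/18+1/8)) = 3.1808
t = (42.056−52.375)/3.1808 = -3.2443
df = 24
p-value (two-sided) = 0.00345
At α=0.1: p < α → reject H₀

reject H₀: yes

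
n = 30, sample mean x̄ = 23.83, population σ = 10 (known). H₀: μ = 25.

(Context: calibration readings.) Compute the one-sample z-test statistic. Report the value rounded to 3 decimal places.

test statistic = -0.641

SE = σ/√n = 10/√30 = 1.8257
z = (x̄−μ₀)/SE = (23.83−25)/1.8257 = -0.6408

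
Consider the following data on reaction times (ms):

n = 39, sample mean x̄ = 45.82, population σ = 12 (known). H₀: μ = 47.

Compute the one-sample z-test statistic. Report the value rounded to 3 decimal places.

SE = σ/√n = 12/√39 = 1.9215
z = (x̄−μ₀)/SE = (45.82−47)/1.9215 = -0.6141

test statistic = -0.614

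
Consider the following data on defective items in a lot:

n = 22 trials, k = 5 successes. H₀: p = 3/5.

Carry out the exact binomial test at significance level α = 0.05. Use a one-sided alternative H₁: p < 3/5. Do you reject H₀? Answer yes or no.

reject H₀: yes

Exact binomial: n=22, k=5, p₀=3/5=0.6000
P(X≤5) from Σ C(n,i)·p₀^i·(1−p₀)^(n−i)
p-value (one-sided, H₁ less) = 0.00043
At α=0.05: p < α → reject H₀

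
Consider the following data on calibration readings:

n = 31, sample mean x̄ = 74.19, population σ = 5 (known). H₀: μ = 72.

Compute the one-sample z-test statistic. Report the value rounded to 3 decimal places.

test statistic = 2.439

SE = σ/√n = 5/√31 = 0.8980
z = (x̄−μ₀)/SE = (74.19−72)/0.8980 = 2.4387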